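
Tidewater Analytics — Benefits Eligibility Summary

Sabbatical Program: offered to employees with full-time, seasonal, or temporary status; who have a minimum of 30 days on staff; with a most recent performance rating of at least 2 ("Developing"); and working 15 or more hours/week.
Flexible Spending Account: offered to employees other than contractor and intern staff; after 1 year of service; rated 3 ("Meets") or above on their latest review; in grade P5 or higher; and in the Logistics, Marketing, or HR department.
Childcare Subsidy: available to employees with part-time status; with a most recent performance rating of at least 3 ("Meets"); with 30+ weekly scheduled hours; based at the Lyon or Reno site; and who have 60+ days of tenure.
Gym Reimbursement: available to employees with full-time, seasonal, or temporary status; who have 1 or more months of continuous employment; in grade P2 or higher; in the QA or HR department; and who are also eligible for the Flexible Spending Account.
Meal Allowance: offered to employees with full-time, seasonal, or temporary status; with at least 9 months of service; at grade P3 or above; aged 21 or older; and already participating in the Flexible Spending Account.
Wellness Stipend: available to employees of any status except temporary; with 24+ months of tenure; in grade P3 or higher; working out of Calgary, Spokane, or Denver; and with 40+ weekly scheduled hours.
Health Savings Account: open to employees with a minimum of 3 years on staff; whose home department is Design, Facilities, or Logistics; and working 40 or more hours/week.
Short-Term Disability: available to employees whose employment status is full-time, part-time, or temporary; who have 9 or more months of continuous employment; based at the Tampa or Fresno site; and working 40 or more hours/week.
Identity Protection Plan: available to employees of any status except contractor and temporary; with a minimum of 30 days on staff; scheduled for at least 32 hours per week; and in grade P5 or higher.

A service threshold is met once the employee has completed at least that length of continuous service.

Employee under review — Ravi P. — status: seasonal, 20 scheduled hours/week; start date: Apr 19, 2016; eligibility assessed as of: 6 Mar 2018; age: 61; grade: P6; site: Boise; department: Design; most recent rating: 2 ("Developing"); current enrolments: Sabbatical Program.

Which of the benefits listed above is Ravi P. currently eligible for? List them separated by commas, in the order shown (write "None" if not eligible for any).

Sabbatical Program

Service from Apr 19, 2016 to 6 Mar 2018: 686 days.
Sabbatical Program — status seasonal ✓; service 686 days ≥ 30 days ✓; rating 2 ≥ 2 ✓; 20 hrs/wk ≥ 15 ✓ → eligible.
Flexible Spending Account — status seasonal ✓ (not excluded); service 686 days ≥ 1 year (≈365 days) ✓; rating 2 < 3 ✗ → not eligible.
Childcare Subsidy — status seasonal ✗ (requires part-time) → not eligible.
Gym Reimbursement — status seasonal ✓; service 686 days ≥ 1 month (≈30 days) ✓; grade P6 ≥ P2 ✓; dept Design ✗ → not eligible.
Meal Allowance — status seasonal ✓; service 686 days ≥ 9 months (≈270 days) ✓; grade P6 ≥ P3 ✓; age 61 ≥ 21 ✓; not enrolled in Flexible Spending Account ✗ → not eligible.
Wellness Stipend — status seasonal ✓ (not excluded); service 686 days < 24 months (≈720 days) ✗ → not eligible.
Health Savings Account — service 686 days < 3 years (≈1095 days) ✗ → not eligible.
Short-Term Disability — status seasonal ✗ (requires full-time, part-time, or temporary) → not eligible.
Identity Protection Plan — status seasonal ✓ (not excluded); service 686 days ≥ 30 days ✓; 20 hrs/wk < 32 ✗ → not eligible.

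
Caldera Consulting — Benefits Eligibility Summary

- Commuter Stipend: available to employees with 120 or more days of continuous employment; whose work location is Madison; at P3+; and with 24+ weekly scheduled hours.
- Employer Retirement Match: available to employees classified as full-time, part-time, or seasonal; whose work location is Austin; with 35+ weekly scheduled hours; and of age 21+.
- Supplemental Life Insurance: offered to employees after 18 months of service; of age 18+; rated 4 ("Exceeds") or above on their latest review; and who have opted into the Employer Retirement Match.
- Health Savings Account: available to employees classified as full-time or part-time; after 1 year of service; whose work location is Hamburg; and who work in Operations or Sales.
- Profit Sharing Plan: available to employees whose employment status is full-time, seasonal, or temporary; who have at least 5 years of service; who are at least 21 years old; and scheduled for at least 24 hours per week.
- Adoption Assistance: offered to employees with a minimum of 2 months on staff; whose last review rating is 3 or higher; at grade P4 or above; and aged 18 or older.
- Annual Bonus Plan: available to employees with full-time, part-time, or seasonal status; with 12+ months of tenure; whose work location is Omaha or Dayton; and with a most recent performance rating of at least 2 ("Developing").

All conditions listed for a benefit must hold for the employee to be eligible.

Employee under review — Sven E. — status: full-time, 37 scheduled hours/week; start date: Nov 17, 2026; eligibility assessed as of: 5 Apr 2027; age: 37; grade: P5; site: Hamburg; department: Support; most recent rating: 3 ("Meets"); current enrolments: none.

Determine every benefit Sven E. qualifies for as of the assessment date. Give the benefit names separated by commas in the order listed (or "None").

Adoption Assistance

Service from Nov 17, 2026 to 5 Apr 2027: 139 days.
Commuter Stipend — service 139 days ≥ 120 days ✓; site Hamburg ✗ (not Madison) → not eligible.
Employer Retirement Match — status full-time ✓; site Hamburg ✗ (not Austin) → not eligible.
Supplemental Life Insurance — service 139 days < 18 months (≈540 days) ✗ → not eligible.
Health Savings Account — status full-time ✓; service 139 days < 1 year (≈365 days) ✗ → not eligible.
Profit Sharing Plan — status full-time ✓; service 139 days < 5 years (≈1825 days) ✗ → not eligible.
Adoption Assistance — service 139 days ≥ 2 months (≈60 days) ✓; rating 3 ≥ 3 ✓; grade P5 ≥ P4 ✓; age 37 ≥ 18 ✓ → eligible.
Annual Bonus Plan — status full-time ✓; service 139 days < 12 months (≈360 days) ✗ → not eligible.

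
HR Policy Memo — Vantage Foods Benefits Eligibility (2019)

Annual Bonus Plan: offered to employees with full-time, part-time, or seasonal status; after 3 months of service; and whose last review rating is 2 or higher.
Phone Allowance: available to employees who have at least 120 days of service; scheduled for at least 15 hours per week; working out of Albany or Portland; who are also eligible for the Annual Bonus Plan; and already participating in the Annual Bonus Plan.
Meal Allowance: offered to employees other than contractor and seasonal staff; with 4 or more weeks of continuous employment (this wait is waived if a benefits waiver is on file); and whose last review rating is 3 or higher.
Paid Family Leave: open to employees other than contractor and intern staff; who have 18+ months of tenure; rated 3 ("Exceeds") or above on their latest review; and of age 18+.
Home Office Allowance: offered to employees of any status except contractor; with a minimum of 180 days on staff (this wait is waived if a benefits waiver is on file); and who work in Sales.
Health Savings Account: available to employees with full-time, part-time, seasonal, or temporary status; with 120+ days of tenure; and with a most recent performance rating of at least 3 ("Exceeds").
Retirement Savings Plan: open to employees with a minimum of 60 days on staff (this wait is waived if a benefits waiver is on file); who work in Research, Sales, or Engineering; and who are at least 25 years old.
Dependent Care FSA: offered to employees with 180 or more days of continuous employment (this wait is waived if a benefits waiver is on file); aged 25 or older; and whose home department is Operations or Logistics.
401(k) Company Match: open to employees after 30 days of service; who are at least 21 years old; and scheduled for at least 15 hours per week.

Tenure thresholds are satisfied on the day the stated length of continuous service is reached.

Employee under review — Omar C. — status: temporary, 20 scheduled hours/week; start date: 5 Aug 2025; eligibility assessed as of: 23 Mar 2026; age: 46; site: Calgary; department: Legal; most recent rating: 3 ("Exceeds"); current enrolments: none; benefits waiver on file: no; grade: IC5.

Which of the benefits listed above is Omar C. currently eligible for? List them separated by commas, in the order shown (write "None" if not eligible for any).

Meal Allowance, Health Savings Account, 401(k) Company Match

Service from 5 Aug 2025 to 23 Mar 2026: 230 days.
Annual Bonus Plan — status temporary ✗ (requires full-time, part-time, or seasonal) → not eligible.
Phone Allowance — service 230 days ≥ 120 days ✓; 20 hrs/wk ≥ 15 ✓; site Calgary ✗ (not Albany or Portland) → not eligible.
Meal Allowance — status temporary ✓ (not excluded); no waiver, service 230 days ≥ 4 weeks (≈28 days) ✓; rating 3 ≥ 3 ✓ → eligible.
Paid Family Leave — status temporary ✓ (not excluded); service 230 days < 18 months (≈540 days) ✗ → not eligible.
Home Office Allowance — status temporary ✓ (not excluded); no waiver, service 230 days ≥ 180 days ✓; dept Legal ✗ → not eligible.
Health Savings Account — status temporary ✓; service 230 days ≥ 120 days ✓; rating 3 ≥ 3 ✓ → eligible.
Retirement Savings Plan — no waiver, service 230 days ≥ 60 days ✓; dept Legal ✗ → not eligible.
Dependent Care FSA — no waiver, service 230 days ≥ 180 days ✓; age 46 ≥ 25 ✓; dept Legal ✗ → not eligible.
401(k) Company Match — service 230 days ≥ 30 days ✓; age 46 ≥ 21 ✓; 20 hrs/wk ≥ 15 ✓ → eligible.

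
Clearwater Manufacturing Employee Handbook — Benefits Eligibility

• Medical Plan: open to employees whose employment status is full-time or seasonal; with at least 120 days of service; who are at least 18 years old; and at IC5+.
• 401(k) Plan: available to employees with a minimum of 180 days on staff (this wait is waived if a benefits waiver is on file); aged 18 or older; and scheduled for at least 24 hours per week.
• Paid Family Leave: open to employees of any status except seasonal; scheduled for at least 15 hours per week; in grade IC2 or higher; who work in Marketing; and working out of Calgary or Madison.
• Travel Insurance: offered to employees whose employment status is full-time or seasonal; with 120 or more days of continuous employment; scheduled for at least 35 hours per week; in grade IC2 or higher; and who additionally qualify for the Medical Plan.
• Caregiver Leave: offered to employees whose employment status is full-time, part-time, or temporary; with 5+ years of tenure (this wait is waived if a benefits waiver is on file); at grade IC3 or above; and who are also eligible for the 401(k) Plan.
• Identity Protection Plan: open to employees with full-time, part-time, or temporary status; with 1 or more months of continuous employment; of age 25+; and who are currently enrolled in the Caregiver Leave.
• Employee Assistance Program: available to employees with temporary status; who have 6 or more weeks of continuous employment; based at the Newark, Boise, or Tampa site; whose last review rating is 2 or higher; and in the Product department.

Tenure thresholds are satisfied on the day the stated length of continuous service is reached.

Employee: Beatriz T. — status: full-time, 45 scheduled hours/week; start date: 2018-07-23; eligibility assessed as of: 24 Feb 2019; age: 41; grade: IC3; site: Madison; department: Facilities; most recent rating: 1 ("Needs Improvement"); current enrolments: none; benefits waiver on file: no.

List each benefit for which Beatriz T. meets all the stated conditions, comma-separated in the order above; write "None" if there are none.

401(k) Plan

Service from 2018-07-23 to 24 Feb 2019: 216 days.
Medical Plan — status full-time ✓; service 216 days ≥ 120 days ✓; age 41 ≥ 18 ✓; grade IC3 < IC5 ✗ → not eligible.
401(k) Plan — no waiver, service 216 days ≥ 180 days ✓; age 41 ≥ 18 ✓; 45 hrs/wk ≥ 24 ✓ → eligible.
Paid Family Leave — status full-time ✓ (not excluded); 45 hrs/wk ≥ 15 ✓; grade IC3 ≥ IC2 ✓; dept Facilities ✗ → not eligible.
Travel Insurance — status full-time ✓; service 216 days ≥ 120 days ✓; 45 hrs/wk ≥ 35 ✓; grade IC3 ≥ IC2 ✓; not eligible for Medical Plan ✗ → not eligible.
Caregiver Leave — status full-time ✓; no waiver, service 216 days < 5 years (≈1825 days) ✗ → not eligible.
Identity Protection Plan — status full-time ✓; service 216 days ≥ 1 month (≈30 days) ✓; age 41 ≥ 25 ✓; not enrolled in Caregiver Leave ✗ → not eligible.
Employee Assistance Program — status full-time ✗ (requires temporary) → not eligible.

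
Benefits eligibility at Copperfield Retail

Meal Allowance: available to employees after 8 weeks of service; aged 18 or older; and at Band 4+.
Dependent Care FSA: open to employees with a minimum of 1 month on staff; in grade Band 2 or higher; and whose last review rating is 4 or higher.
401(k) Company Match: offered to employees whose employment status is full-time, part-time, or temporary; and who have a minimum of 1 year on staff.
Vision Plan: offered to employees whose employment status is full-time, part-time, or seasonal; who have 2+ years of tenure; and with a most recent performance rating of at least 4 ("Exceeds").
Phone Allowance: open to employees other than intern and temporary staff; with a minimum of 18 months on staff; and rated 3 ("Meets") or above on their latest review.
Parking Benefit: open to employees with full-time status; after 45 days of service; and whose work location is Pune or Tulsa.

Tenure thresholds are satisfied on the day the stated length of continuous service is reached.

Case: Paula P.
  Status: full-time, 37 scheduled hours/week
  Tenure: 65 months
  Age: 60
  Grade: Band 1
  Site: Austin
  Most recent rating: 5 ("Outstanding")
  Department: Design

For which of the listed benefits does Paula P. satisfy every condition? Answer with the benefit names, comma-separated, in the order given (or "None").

Meal Allowance — service 65 months ≥ 8 weeks (≈56 days) ✓; age 60 ≥ 18 ✓; grade Band 1 < Band 4 ✗ → not eligible.
Dependent Care FSA — service 65 months ≥ 1 month ✓; grade Band 1 < Band 2 ✗ → not eligible.
401(k) Company Match — status full-time ✓; service 65 months ≥ 1 year (≈365 days) ✓ → eligible.
Vision Plan — status full-time ✓; service 65 months ≥ 2 years (≈730 days) ✓; rating 5 ≥ 4 ✓ → eligible.
Phone Allowance — status full-time ✓ (not excluded); service 65 months ≥ 18 months ✓; rating 5 ≥ 3 ✓ → eligible.
Parking Benefit — status full-time ✓; service 65 months ≥ 45 days ✓; site Austin ✗ (not Pune or Tulsa) → not eligible.

401(k) Company Match, Vision Plan, Phone Allowance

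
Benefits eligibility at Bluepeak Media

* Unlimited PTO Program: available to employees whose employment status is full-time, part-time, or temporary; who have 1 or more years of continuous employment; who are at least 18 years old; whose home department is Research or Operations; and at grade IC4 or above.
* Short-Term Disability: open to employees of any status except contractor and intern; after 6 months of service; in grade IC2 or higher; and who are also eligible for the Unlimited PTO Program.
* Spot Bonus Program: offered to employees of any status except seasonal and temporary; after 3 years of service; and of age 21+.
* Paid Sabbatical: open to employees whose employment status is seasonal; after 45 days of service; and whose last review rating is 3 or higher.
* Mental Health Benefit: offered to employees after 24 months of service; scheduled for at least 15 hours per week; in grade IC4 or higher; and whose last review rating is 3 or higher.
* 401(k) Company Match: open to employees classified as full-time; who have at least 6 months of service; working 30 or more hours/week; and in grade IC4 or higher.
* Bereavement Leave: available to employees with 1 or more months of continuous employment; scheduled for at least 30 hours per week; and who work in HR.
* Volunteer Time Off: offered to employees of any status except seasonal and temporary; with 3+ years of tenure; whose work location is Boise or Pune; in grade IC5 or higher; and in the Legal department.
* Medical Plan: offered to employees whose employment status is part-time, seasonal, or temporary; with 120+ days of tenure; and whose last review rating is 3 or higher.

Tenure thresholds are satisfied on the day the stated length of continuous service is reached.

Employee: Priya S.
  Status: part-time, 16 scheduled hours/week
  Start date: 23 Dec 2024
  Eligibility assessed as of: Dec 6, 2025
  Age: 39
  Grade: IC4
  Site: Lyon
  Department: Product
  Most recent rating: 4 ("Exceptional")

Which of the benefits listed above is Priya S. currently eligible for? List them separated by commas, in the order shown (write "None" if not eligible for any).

Medical Plan

Service from 23 Dec 2024 to Dec 6, 2025: 348 days.
Unlimited PTO Program — status part-time ✓; service 348 days < 1 year (≈365 days) ✗ → not eligible.
Short-Term Disability — status part-time ✓ (not excluded); service 348 days ≥ 6 months (≈180 days) ✓; grade IC4 ≥ IC2 ✓; not eligible for Unlimited PTO Program ✗ → not eligible.
Spot Bonus Program — status part-time ✓ (not excluded); service 348 days < 3 years (≈1095 days) ✗ → not eligible.
Paid Sabbatical — status part-time ✗ (requires seasonal) → not eligible.
Mental Health Benefit — service 348 days < 24 months (≈720 days) ✗ → not eligible.
401(k) Company Match — status part-time ✗ (requires full-time) → not eligible.
Bereavement Leave — service 348 days ≥ 1 month (≈30 days) ✓; 16 hrs/wk < 30 ✗ → not eligible.
Volunteer Time Off — status part-time ✓ (not excluded); service 348 days < 3 years (≈1095 days) ✗ → not eligible.
Medical Plan — status part-time ✓; service 348 days ≥ 120 days ✓; rating 4 ≥ 3 ✓ → eligible.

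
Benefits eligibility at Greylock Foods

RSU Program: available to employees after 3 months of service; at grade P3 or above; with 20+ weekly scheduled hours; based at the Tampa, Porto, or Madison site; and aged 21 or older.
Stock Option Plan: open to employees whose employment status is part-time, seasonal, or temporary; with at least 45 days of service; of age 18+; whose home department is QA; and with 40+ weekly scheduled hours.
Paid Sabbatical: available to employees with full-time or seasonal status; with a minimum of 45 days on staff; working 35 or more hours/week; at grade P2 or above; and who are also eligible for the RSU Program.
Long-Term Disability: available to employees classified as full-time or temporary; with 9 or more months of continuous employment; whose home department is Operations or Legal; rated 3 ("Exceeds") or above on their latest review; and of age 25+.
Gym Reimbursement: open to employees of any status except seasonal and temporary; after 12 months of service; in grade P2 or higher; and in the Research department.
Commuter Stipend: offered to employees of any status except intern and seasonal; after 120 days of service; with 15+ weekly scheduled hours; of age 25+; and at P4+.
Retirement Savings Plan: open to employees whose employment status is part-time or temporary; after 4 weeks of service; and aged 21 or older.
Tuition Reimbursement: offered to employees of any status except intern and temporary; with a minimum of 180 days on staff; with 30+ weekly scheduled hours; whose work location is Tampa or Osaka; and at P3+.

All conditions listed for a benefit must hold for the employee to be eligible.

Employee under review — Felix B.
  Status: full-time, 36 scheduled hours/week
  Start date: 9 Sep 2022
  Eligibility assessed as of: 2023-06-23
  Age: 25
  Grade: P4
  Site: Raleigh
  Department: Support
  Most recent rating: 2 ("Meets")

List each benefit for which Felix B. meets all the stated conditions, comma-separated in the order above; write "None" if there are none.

Service from 9 Sep 2022 to 2023-06-23: 287 days.
RSU Program — service 287 days ≥ 3 months (≈90 days) ✓; grade P4 ≥ P3 ✓; 36 hrs/wk ≥ 20 ✓; site Raleigh ✗ (not Tampa, Porto, or Madison) → not eligible.
Stock Option Plan — status full-time ✗ (requires part-time, seasonal, or temporary) → not eligible.
Paid Sabbatical — status full-time ✓; service 287 days ≥ 45 days ✓; 36 hrs/wk ≥ 35 ✓; grade P4 ≥ P2 ✓; not eligible for RSU Program ✗ → not eligible.
Long-Term Disability — status full-time ✓; service 287 days ≥ 9 months (≈270 days) ✓; dept Support ✗ → not eligible.
Gym Reimbursement — status full-time ✓ (not excluded); service 287 days < 12 months (≈360 days) ✗ → not eligible.
Commuter Stipend — status full-time ✓ (not excluded); service 287 days ≥ 120 days ✓; 36 hrs/wk ≥ 15 ✓; age 25 ≥ 25 ✓; grade P4 ≥ P4 ✓ → eligible.
Retirement Savings Plan — status full-time ✗ (requires part-time or temporary) → not eligible.
Tuition Reimbursement — status full-time ✓ (not excluded); service 287 days ≥ 180 days ✓; 36 hrs/wk ≥ 30 ✓; site Raleigh ✗ (not Tampa or Osaka) → not eligible.

Commuter Stipend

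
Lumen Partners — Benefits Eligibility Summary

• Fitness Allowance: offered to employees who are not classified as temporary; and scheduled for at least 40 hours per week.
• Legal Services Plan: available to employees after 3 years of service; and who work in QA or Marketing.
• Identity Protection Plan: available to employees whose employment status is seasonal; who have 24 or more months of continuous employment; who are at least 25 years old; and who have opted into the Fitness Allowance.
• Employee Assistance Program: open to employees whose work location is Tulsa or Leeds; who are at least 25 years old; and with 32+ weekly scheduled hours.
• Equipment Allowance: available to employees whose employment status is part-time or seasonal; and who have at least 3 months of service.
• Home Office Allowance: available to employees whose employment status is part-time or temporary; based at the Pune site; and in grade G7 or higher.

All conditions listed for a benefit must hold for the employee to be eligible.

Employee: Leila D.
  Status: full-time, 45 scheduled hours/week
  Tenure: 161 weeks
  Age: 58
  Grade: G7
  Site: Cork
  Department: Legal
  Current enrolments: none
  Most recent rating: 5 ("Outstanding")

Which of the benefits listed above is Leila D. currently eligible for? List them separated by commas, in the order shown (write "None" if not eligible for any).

Fitness Allowance

Fitness Allowance — status full-time ✓ (not excluded); 45 hrs/wk ≥ 40 ✓ → eligible.
Legal Services Plan — service 161 weeks ≥ 3 years (≈1095 days) ✓; dept Legal ✗ → not eligible.
Identity Protection Plan — status full-time ✗ (requires seasonal) → not eligible.
Employee Assistance Program — site Cork ✗ (not Tulsa or Leeds) → not eligible.
Equipment Allowance — status full-time ✗ (requires part-time or seasonal) → not eligible.
Home Office Allowance — status full-time ✗ (requires part-time or temporary) → not eligible.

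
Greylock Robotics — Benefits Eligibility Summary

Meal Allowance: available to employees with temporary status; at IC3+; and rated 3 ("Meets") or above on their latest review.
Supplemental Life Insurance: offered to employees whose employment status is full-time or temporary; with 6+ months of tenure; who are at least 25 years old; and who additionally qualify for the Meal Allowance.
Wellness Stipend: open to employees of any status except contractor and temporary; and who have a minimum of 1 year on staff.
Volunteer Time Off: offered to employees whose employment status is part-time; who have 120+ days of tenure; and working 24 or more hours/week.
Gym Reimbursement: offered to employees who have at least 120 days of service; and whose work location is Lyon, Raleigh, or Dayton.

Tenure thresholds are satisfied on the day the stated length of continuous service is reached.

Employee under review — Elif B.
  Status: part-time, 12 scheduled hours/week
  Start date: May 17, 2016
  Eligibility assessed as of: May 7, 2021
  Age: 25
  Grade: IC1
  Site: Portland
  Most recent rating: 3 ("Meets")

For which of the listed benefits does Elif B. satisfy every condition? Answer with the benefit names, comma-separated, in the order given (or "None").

Service from May 17, 2016 to May 7, 2021: 1816 days.
Meal Allowance — status part-time ✗ (requires temporary) → not eligible.
Supplemental Life Insurance — status part-time ✗ (requires full-time or temporary) → not eligible.
Wellness Stipend — status part-time ✓ (not excluded); service 1816 days ≥ 1 year (≈365 days) ✓ → eligible.
Volunteer Time Off — status part-time ✓; service 1816 days ≥ 120 days ✓; 12 hrs/wk < 24 ✗ → not eligible.
Gym Reimbursement — service 1816 days ≥ 120 days ✓; site Portland ✗ (not Lyon, Raleigh, or Dayton) → not eligible.

Wellness Stipend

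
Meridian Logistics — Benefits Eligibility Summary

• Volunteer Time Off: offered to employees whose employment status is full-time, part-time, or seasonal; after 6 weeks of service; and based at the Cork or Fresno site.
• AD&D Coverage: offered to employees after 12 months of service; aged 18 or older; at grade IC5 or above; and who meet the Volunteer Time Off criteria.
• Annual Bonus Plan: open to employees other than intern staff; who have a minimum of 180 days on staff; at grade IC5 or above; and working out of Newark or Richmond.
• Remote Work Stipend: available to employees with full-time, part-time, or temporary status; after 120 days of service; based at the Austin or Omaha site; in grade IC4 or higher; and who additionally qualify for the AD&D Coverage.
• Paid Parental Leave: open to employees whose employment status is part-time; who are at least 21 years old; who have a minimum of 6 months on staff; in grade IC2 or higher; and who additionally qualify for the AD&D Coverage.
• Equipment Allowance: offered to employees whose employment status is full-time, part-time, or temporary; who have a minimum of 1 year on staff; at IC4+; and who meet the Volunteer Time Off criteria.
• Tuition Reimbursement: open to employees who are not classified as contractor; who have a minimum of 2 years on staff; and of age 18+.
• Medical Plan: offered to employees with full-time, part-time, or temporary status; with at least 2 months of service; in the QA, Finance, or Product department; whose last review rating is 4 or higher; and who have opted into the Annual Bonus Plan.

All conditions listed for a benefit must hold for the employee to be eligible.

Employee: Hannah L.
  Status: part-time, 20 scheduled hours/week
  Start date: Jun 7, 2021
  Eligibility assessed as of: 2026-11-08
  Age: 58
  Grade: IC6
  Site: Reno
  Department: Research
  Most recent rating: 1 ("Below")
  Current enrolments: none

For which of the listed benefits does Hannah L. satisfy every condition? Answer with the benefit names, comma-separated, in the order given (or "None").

Tuition Reimbursement

Service from Jun 7, 2021 to 2026-11-08: 1980 days.
Volunteer Time Off — status part-time ✓; service 1980 days ≥ 6 weeks (≈42 days) ✓; site Reno ✗ (not Cork or Fresno) → not eligible.
AD&D Coverage — service 1980 days ≥ 12 months (≈360 days) ✓; age 58 ≥ 18 ✓; grade IC6 ≥ IC5 ✓; not eligible for Volunteer Time Off ✗ → not eligible.
Annual Bonus Plan — status part-time ✓ (not excluded); service 1980 days ≥ 180 days ✓; grade IC6 ≥ IC5 ✓; site Reno ✗ (not Newark or Richmond) → not eligible.
Remote Work Stipend — status part-time ✓; service 1980 days ≥ 120 days ✓; site Reno ✗ (not Austin or Omaha) → not eligible.
Paid Parental Leave — status part-time ✓; age 58 ≥ 21 ✓; service 1980 days ≥ 6 months (≈180 days) ✓; grade IC6 ≥ IC2 ✓; not eligible for AD&D Coverage ✗ → not eligible.
Equipment Allowance — status part-time ✓; service 1980 days ≥ 1 year (≈365 days) ✓; grade IC6 ≥ IC4 ✓; not eligible for Volunteer Time Off ✗ → not eligible.
Tuition Reimbursement — status part-time ✓ (not excluded); service 1980 days ≥ 2 years (≈730 days) ✓; age 58 ≥ 18 ✓ → eligible.
Medical Plan — status part-time ✓; service 1980 days ≥ 2 months (≈60 days) ✓; dept Research ✗ → not eligible.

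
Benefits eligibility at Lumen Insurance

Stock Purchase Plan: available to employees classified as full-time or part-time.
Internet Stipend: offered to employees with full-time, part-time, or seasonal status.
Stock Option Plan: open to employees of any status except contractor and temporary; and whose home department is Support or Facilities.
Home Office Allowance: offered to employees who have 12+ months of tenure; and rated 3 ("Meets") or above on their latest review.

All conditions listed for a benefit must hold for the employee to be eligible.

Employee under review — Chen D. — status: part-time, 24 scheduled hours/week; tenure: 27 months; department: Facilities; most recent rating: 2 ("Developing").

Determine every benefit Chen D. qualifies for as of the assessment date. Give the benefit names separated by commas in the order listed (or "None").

Stock Purchase Plan — status part-time ✓ → eligible.
Internet Stipend — status part-time ✓ → eligible.
Stock Option Plan — status part-time ✓ (not excluded); dept Facilities ✓ → eligible.
Home Office Allowance — service 27 months ≥ 12 months ✓; rating 2 < 3 ✗ → not eligible.

Stock Purchase Plan, Internet Stipend, Stock Option Plan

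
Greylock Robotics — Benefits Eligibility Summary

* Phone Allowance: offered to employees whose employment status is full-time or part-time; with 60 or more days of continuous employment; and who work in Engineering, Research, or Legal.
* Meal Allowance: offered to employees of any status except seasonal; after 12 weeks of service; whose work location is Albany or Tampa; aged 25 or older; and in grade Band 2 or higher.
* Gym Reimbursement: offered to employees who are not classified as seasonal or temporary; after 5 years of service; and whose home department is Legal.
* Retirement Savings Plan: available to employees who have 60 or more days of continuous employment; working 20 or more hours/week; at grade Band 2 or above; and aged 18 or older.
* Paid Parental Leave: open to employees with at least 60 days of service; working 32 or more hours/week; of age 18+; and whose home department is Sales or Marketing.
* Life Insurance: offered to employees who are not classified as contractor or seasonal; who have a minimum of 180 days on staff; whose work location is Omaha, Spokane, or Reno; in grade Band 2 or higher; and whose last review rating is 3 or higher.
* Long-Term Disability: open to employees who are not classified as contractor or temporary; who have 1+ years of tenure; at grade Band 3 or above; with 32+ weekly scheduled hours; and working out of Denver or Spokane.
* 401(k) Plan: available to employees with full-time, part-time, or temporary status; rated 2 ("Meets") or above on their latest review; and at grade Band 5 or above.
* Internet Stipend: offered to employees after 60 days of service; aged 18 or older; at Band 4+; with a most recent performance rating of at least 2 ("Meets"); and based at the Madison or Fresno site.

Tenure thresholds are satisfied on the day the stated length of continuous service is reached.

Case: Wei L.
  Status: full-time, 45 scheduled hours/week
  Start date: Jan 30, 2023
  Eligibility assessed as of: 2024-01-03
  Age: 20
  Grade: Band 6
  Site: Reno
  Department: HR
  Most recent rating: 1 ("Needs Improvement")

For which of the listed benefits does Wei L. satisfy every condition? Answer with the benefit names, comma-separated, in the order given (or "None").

Service from Jan 30, 2023 to 2024-01-03: 338 days.
Phone Allowance — status full-time ✓; service 338 days ≥ 60 days ✓; dept HR ✗ → not eligible.
Meal Allowance — status full-time ✓ (not excluded); service 338 days ≥ 12 weeks (≈84 days) ✓; site Reno ✗ (not Albany or Tampa) → not eligible.
Gym Reimbursement — status full-time ✓ (not excluded); service 338 days < 5 years (≈1825 days) ✗ → not eligible.
Retirement Savings Plan — service 338 days ≥ 60 days ✓; 45 hrs/wk ≥ 20 ✓; grade Band 6 ≥ Band 2 ✓; age 20 ≥ 18 ✓ → eligible.
Paid Parental Leave — service 338 days ≥ 60 days ✓; 45 hrs/wk ≥ 32 ✓; age 20 ≥ 18 ✓; dept HR ✗ → not eligible.
Life Insurance — status full-time ✓ (not excluded); service 338 days ≥ 180 days ✓; site Reno ✓; grade Band 6 ≥ Band 2 ✓; rating 1 < 3 ✗ → not eligible.
Long-Term Disability — status full-time ✓ (not excluded); service 338 days < 1 year (≈365 days) ✗ → not eligible.
401(k) Plan — status full-time ✓; rating 1 < 2 ✗ → not eligible.
Internet Stipend — service 338 days ≥ 60 days ✓; age 20 ≥ 18 ✓; grade Band 6 ≥ Band 4 ✓; rating 1 < 2 ✗ → not eligible.

Retirement Savings Plan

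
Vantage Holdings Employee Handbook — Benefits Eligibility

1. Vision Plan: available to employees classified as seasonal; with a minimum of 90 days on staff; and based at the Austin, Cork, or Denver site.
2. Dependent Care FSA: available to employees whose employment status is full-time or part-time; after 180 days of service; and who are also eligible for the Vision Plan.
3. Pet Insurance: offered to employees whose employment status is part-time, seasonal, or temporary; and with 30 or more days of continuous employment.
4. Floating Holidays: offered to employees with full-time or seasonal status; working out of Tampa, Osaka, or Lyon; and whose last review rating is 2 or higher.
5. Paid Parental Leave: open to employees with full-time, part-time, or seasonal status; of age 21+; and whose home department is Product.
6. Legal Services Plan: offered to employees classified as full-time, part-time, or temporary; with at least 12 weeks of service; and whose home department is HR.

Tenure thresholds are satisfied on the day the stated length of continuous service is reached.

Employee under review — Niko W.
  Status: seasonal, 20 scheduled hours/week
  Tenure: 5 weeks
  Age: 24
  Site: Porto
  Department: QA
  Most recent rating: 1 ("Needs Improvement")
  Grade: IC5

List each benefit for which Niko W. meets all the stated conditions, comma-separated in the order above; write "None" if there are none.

Vision Plan — status seasonal ✓; service 5 weeks < 90 days ✗ → not eligible.
Dependent Care FSA — status seasonal ✗ (requires full-time or part-time) → not eligible.
Pet Insurance — status seasonal ✓; service 5 weeks ≥ 30 days ✓ → eligible.
Floating Holidays — status seasonal ✓; site Porto ✗ (not Tampa, Osaka, or Lyon) → not eligible.
Paid Parental Leave — status seasonal ✓; age 24 ≥ 21 ✓; dept QA ✗ → not eligible.
Legal Services Plan — status seasonal ✗ (requires full-time, part-time, or temporary) → not eligible.

Pet Insurance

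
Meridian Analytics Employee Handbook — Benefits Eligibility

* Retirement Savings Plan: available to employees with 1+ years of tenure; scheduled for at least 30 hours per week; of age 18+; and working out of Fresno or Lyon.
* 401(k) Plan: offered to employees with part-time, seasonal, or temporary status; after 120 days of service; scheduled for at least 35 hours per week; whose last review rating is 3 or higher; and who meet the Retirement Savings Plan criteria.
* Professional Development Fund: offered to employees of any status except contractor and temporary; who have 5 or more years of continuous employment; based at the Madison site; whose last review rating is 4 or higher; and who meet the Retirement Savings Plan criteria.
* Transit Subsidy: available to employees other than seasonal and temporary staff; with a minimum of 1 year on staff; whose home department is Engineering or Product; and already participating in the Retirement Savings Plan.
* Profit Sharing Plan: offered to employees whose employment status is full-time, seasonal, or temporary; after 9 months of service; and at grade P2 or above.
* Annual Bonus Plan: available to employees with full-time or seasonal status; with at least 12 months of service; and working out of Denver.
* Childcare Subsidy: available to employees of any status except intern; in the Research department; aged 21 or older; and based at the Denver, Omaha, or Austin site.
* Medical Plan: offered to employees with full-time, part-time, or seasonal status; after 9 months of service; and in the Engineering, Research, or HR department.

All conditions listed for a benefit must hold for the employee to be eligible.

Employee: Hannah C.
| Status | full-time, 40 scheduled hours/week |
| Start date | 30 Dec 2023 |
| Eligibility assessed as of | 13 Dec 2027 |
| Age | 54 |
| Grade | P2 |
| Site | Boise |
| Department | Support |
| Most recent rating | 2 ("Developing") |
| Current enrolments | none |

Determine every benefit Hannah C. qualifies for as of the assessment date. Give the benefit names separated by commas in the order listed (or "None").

Service from 30 Dec 2023 to 13 Dec 2027: 1444 days.
Retirement Savings Plan — service 1444 days ≥ 1 year (≈365 days) ✓; 40 hrs/wk ≥ 30 ✓; age 54 ≥ 18 ✓; site Boise ✗ (not Fresno or Lyon) → not eligible.
401(k) Plan — status full-time ✗ (requires part-time, seasonal, or temporary) → not eligible.
Professional Development Fund — status full-time ✓ (not excluded); service 1444 days < 5 years (≈1825 days) ✗ → not eligible.
Transit Subsidy — status full-time ✓ (not excluded); service 1444 days ≥ 1 year (≈365 days) ✓; dept Support ✗ → not eligible.
Profit Sharing Plan — status full-time ✓; service 1444 days ≥ 9 months (≈270 days) ✓; grade P2 ≥ P2 ✓ → eligible.
Annual Bonus Plan — status full-time ✓; service 1444 days ≥ 12 months (≈360 days) ✓; site Boise ✗ (not Denver) → not eligible.
Childcare Subsidy — status full-time ✓ (not excluded); dept Support ✗ → not eligible.
Medical Plan — status full-time ✓; service 1444 days ≥ 9 months (≈270 days) ✓; dept Support ✗ → not eligible.

Profit Sharing Plan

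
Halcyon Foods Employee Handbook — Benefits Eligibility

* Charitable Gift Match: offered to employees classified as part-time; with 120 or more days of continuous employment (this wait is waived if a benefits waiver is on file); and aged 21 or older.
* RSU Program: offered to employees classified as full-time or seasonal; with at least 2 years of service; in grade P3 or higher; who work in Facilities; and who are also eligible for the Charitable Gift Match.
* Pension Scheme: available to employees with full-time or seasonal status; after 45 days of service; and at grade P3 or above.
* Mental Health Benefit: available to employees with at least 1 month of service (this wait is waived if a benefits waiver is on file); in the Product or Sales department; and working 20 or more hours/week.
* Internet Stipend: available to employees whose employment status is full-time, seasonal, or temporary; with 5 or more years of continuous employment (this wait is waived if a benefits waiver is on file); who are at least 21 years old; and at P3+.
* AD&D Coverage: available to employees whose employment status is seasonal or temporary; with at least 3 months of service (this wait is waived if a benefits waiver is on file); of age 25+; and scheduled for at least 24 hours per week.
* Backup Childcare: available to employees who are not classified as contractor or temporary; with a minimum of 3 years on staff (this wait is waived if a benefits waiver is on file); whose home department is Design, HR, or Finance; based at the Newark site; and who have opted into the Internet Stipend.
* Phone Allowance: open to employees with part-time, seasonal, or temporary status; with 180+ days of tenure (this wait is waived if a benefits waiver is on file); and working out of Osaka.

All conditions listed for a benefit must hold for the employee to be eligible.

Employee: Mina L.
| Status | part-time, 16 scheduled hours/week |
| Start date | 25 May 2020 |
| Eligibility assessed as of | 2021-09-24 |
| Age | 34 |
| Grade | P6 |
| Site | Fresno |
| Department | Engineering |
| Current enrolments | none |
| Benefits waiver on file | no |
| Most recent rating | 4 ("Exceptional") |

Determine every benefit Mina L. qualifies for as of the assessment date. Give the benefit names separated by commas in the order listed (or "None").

Charitable Gift Match

Service from 25 May 2020 to 2021-09-24: 487 days.
Charitable Gift Match — status part-time ✓; no waiver, service 487 days ≥ 120 days ✓; age 34 ≥ 21 ✓ → eligible.
RSU Program — status part-time ✗ (requires full-time or seasonal) → not eligible.
Pension Scheme — status part-time ✗ (requires full-time or seasonal) → not eligible.
Mental Health Benefit — no waiver, service 487 days ≥ 1 month (≈30 days) ✓; dept Engineering ✗ → not eligible.
Internet Stipend — status part-time ✗ (requires full-time, seasonal, or temporary) → not eligible.
AD&D Coverage — status part-time ✗ (requires seasonal or temporary) → not eligible.
Backup Childcare — status part-time ✓ (not excluded); no waiver, service 487 days < 3 years (≈1095 days) ✗ → not eligible.
Phone Allowance — status part-time ✓; no waiver, service 487 days ≥ 180 days ✓; site Fresno ✗ (not Osaka) → not eligible.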